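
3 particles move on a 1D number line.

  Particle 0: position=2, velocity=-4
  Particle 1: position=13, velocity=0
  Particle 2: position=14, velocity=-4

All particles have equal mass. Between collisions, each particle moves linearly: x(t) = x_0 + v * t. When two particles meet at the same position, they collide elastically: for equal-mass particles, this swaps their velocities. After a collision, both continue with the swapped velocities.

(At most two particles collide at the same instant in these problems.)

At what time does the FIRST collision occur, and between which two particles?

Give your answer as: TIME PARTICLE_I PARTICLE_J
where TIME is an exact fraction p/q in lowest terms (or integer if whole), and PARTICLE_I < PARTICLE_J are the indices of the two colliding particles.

Pair (0,1): pos 2,13 vel -4,0 -> not approaching (rel speed -4 <= 0)
Pair (1,2): pos 13,14 vel 0,-4 -> gap=1, closing at 4/unit, collide at t=1/4
Earliest collision: t=1/4 between 1 and 2

Answer: 1/4 1 2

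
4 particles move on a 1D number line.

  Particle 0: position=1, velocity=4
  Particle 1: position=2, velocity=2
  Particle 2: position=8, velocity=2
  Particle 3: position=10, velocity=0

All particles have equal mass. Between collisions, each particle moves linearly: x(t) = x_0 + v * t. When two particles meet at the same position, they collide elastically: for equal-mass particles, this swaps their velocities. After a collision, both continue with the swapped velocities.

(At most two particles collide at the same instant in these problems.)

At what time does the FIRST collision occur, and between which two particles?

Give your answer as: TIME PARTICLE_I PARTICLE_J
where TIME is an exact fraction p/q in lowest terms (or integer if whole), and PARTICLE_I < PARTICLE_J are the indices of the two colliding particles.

Answer: 1/2 0 1

Derivation:
Pair (0,1): pos 1,2 vel 4,2 -> gap=1, closing at 2/unit, collide at t=1/2
Pair (1,2): pos 2,8 vel 2,2 -> not approaching (rel speed 0 <= 0)
Pair (2,3): pos 8,10 vel 2,0 -> gap=2, closing at 2/unit, collide at t=1
Earliest collision: t=1/2 between 0 and 1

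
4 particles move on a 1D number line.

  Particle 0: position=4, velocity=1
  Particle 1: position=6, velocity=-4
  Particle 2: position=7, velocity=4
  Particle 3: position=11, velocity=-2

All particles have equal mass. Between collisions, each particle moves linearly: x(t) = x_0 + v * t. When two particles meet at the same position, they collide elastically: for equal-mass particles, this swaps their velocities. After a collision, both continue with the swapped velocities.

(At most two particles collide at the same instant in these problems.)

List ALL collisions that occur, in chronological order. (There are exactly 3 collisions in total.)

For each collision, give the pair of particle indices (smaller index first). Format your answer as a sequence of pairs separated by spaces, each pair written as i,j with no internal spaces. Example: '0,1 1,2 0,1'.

Answer: 0,1 2,3 1,2

Derivation:
Collision at t=2/5: particles 0 and 1 swap velocities; positions: p0=22/5 p1=22/5 p2=43/5 p3=51/5; velocities now: v0=-4 v1=1 v2=4 v3=-2
Collision at t=2/3: particles 2 and 3 swap velocities; positions: p0=10/3 p1=14/3 p2=29/3 p3=29/3; velocities now: v0=-4 v1=1 v2=-2 v3=4
Collision at t=7/3: particles 1 and 2 swap velocities; positions: p0=-10/3 p1=19/3 p2=19/3 p3=49/3; velocities now: v0=-4 v1=-2 v2=1 v3=4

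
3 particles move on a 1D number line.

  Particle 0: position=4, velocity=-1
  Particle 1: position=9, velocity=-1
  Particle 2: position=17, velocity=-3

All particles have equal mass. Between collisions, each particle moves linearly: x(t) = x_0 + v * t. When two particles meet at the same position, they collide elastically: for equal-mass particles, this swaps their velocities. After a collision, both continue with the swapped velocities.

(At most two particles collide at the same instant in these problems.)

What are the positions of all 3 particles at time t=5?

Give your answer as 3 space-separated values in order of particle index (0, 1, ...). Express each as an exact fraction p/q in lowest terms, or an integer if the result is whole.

Answer: -1 2 4

Derivation:
Collision at t=4: particles 1 and 2 swap velocities; positions: p0=0 p1=5 p2=5; velocities now: v0=-1 v1=-3 v2=-1
Advance to t=5 (no further collisions before then); velocities: v0=-1 v1=-3 v2=-1; positions = -1 2 4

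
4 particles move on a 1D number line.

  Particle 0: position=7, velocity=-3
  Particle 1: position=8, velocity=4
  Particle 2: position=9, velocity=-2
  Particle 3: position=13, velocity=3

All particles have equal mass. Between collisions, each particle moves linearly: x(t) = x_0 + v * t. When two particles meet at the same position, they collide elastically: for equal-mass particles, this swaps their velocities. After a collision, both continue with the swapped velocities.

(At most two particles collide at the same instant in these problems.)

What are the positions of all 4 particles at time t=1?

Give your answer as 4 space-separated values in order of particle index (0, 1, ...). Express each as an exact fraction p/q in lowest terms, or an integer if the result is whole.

Answer: 4 7 12 16

Derivation:
Collision at t=1/6: particles 1 and 2 swap velocities; positions: p0=13/2 p1=26/3 p2=26/3 p3=27/2; velocities now: v0=-3 v1=-2 v2=4 v3=3
Advance to t=1 (no further collisions before then); velocities: v0=-3 v1=-2 v2=4 v3=3; positions = 4 7 12 16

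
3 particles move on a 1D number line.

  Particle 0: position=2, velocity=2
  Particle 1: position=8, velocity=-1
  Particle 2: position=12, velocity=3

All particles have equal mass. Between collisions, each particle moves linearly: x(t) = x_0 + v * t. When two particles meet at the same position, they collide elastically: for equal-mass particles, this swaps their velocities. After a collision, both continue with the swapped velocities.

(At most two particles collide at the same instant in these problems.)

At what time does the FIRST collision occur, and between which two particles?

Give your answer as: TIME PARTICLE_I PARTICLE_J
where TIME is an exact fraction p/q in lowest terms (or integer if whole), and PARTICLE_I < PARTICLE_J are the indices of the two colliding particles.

Pair (0,1): pos 2,8 vel 2,-1 -> gap=6, closing at 3/unit, collide at t=2
Pair (1,2): pos 8,12 vel -1,3 -> not approaching (rel speed -4 <= 0)
Earliest collision: t=2 between 0 and 1

Answer: 2 0 1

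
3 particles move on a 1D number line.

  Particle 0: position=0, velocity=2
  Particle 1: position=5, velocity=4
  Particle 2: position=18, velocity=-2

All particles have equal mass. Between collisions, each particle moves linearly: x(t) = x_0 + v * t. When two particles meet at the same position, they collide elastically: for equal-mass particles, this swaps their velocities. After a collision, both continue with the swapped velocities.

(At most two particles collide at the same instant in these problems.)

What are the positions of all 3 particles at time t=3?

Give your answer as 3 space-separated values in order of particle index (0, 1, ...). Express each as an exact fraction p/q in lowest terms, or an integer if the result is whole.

Answer: 6 12 17

Derivation:
Collision at t=13/6: particles 1 and 2 swap velocities; positions: p0=13/3 p1=41/3 p2=41/3; velocities now: v0=2 v1=-2 v2=4
Advance to t=3 (no further collisions before then); velocities: v0=2 v1=-2 v2=4; positions = 6 12 17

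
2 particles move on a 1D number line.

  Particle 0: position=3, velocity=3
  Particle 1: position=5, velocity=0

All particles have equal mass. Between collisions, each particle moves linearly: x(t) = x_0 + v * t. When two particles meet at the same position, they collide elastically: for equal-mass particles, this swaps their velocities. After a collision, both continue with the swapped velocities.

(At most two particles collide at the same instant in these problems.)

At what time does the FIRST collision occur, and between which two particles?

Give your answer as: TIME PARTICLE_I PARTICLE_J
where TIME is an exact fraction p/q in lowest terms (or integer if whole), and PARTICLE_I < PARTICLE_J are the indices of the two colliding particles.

Pair (0,1): pos 3,5 vel 3,0 -> gap=2, closing at 3/unit, collide at t=2/3
Earliest collision: t=2/3 between 0 and 1

Answer: 2/3 0 1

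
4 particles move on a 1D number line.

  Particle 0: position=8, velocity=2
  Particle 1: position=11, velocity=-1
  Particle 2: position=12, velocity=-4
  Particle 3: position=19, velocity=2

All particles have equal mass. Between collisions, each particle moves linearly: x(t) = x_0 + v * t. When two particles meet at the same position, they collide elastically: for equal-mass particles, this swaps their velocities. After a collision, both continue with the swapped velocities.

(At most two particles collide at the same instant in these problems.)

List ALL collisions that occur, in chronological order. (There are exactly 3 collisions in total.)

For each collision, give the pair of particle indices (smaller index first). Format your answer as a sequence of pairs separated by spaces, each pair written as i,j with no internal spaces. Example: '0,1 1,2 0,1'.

Collision at t=1/3: particles 1 and 2 swap velocities; positions: p0=26/3 p1=32/3 p2=32/3 p3=59/3; velocities now: v0=2 v1=-4 v2=-1 v3=2
Collision at t=2/3: particles 0 and 1 swap velocities; positions: p0=28/3 p1=28/3 p2=31/3 p3=61/3; velocities now: v0=-4 v1=2 v2=-1 v3=2
Collision at t=1: particles 1 and 2 swap velocities; positions: p0=8 p1=10 p2=10 p3=21; velocities now: v0=-4 v1=-1 v2=2 v3=2

Answer: 1,2 0,1 1,2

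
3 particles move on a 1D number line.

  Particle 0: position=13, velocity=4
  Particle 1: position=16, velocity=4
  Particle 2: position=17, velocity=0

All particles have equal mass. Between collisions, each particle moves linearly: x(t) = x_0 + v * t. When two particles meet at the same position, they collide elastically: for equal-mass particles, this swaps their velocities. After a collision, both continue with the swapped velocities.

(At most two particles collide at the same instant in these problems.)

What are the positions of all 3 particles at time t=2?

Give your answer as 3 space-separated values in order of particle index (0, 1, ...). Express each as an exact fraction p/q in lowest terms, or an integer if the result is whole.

Answer: 17 21 24

Derivation:
Collision at t=1/4: particles 1 and 2 swap velocities; positions: p0=14 p1=17 p2=17; velocities now: v0=4 v1=0 v2=4
Collision at t=1: particles 0 and 1 swap velocities; positions: p0=17 p1=17 p2=20; velocities now: v0=0 v1=4 v2=4
Advance to t=2 (no further collisions before then); velocities: v0=0 v1=4 v2=4; positions = 17 21 24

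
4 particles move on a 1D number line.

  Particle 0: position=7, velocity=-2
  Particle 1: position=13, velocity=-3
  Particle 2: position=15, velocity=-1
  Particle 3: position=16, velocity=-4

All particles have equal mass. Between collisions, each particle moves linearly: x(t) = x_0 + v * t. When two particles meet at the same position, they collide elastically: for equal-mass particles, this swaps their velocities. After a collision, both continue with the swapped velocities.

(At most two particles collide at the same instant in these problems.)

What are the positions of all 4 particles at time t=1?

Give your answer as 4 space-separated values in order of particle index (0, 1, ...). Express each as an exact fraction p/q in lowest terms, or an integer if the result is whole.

Collision at t=1/3: particles 2 and 3 swap velocities; positions: p0=19/3 p1=12 p2=44/3 p3=44/3; velocities now: v0=-2 v1=-3 v2=-4 v3=-1
Advance to t=1 (no further collisions before then); velocities: v0=-2 v1=-3 v2=-4 v3=-1; positions = 5 10 12 14

Answer: 5 10 12 14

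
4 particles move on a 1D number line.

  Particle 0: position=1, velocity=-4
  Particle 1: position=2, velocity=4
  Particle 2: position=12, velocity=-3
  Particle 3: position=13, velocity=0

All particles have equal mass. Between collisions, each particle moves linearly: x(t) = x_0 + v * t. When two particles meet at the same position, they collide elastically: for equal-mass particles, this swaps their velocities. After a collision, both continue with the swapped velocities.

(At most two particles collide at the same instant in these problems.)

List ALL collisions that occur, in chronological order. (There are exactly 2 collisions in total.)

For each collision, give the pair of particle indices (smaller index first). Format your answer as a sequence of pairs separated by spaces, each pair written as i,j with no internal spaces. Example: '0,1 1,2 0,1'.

Collision at t=10/7: particles 1 and 2 swap velocities; positions: p0=-33/7 p1=54/7 p2=54/7 p3=13; velocities now: v0=-4 v1=-3 v2=4 v3=0
Collision at t=11/4: particles 2 and 3 swap velocities; positions: p0=-10 p1=15/4 p2=13 p3=13; velocities now: v0=-4 v1=-3 v2=0 v3=4

Answer: 1,2 2,3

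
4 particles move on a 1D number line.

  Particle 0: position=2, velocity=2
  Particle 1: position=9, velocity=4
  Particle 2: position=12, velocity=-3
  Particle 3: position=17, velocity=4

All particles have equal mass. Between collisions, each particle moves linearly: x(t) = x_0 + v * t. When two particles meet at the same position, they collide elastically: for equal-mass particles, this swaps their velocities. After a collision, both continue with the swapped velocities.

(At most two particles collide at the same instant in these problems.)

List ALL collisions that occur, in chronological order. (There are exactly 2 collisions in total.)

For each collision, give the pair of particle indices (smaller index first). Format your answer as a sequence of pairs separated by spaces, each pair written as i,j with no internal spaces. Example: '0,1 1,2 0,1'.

Answer: 1,2 0,1

Derivation:
Collision at t=3/7: particles 1 and 2 swap velocities; positions: p0=20/7 p1=75/7 p2=75/7 p3=131/7; velocities now: v0=2 v1=-3 v2=4 v3=4
Collision at t=2: particles 0 and 1 swap velocities; positions: p0=6 p1=6 p2=17 p3=25; velocities now: v0=-3 v1=2 v2=4 v3=4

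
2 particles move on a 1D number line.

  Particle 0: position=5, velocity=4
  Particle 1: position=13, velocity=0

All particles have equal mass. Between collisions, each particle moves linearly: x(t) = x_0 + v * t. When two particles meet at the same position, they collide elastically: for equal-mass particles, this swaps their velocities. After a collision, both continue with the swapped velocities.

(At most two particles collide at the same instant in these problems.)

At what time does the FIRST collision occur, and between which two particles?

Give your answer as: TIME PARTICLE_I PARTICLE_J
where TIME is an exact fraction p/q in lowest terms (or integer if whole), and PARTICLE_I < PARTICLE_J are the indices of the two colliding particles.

Answer: 2 0 1

Derivation:
Pair (0,1): pos 5,13 vel 4,0 -> gap=8, closing at 4/unit, collide at t=2
Earliest collision: t=2 between 0 and 1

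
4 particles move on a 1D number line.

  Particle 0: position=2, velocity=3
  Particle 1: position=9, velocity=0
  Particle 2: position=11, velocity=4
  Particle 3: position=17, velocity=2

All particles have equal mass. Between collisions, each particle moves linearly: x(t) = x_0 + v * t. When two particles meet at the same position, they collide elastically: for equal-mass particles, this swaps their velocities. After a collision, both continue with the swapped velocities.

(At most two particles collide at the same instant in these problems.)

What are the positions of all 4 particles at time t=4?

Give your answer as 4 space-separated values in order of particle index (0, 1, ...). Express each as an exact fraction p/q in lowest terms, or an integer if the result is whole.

Collision at t=7/3: particles 0 and 1 swap velocities; positions: p0=9 p1=9 p2=61/3 p3=65/3; velocities now: v0=0 v1=3 v2=4 v3=2
Collision at t=3: particles 2 and 3 swap velocities; positions: p0=9 p1=11 p2=23 p3=23; velocities now: v0=0 v1=3 v2=2 v3=4
Advance to t=4 (no further collisions before then); velocities: v0=0 v1=3 v2=2 v3=4; positions = 9 14 25 27

Answer: 9 14 25 27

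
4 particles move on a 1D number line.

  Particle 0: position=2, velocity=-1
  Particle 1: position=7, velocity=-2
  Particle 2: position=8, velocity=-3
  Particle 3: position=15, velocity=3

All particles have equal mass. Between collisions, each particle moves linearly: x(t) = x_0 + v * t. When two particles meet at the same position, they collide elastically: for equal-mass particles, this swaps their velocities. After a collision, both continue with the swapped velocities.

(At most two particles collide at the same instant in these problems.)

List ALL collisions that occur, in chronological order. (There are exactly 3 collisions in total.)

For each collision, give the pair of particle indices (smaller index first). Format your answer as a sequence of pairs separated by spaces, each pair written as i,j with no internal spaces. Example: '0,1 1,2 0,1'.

Answer: 1,2 0,1 1,2

Derivation:
Collision at t=1: particles 1 and 2 swap velocities; positions: p0=1 p1=5 p2=5 p3=18; velocities now: v0=-1 v1=-3 v2=-2 v3=3
Collision at t=3: particles 0 and 1 swap velocities; positions: p0=-1 p1=-1 p2=1 p3=24; velocities now: v0=-3 v1=-1 v2=-2 v3=3
Collision at t=5: particles 1 and 2 swap velocities; positions: p0=-7 p1=-3 p2=-3 p3=30; velocities now: v0=-3 v1=-2 v2=-1 v3=3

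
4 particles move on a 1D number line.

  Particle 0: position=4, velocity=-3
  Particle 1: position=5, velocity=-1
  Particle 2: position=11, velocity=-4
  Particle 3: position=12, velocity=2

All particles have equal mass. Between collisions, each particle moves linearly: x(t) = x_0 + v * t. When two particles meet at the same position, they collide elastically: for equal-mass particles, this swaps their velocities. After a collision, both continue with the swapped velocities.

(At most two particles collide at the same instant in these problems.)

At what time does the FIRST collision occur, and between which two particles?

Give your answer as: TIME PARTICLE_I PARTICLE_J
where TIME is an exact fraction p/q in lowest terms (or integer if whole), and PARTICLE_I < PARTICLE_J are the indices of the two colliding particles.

Pair (0,1): pos 4,5 vel -3,-1 -> not approaching (rel speed -2 <= 0)
Pair (1,2): pos 5,11 vel -1,-4 -> gap=6, closing at 3/unit, collide at t=2
Pair (2,3): pos 11,12 vel -4,2 -> not approaching (rel speed -6 <= 0)
Earliest collision: t=2 between 1 and 2

Answer: 2 1 2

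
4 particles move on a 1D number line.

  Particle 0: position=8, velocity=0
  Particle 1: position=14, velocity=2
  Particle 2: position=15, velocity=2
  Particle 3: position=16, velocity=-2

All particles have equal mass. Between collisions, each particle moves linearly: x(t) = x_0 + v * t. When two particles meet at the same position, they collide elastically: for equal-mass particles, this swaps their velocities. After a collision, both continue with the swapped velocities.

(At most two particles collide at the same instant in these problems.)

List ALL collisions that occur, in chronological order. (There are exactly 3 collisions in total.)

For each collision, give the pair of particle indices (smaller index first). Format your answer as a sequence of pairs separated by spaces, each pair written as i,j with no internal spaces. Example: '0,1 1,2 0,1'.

Collision at t=1/4: particles 2 and 3 swap velocities; positions: p0=8 p1=29/2 p2=31/2 p3=31/2; velocities now: v0=0 v1=2 v2=-2 v3=2
Collision at t=1/2: particles 1 and 2 swap velocities; positions: p0=8 p1=15 p2=15 p3=16; velocities now: v0=0 v1=-2 v2=2 v3=2
Collision at t=4: particles 0 and 1 swap velocities; positions: p0=8 p1=8 p2=22 p3=23; velocities now: v0=-2 v1=0 v2=2 v3=2

Answer: 2,3 1,2 0,1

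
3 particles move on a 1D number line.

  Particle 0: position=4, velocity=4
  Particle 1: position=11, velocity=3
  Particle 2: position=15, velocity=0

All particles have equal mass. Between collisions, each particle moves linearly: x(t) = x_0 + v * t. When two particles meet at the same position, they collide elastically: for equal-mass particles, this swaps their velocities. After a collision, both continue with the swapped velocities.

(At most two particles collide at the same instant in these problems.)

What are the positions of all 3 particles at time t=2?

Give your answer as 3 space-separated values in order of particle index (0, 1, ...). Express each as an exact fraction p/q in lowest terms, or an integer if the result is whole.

Collision at t=4/3: particles 1 and 2 swap velocities; positions: p0=28/3 p1=15 p2=15; velocities now: v0=4 v1=0 v2=3
Advance to t=2 (no further collisions before then); velocities: v0=4 v1=0 v2=3; positions = 12 15 17

Answer: 12 15 17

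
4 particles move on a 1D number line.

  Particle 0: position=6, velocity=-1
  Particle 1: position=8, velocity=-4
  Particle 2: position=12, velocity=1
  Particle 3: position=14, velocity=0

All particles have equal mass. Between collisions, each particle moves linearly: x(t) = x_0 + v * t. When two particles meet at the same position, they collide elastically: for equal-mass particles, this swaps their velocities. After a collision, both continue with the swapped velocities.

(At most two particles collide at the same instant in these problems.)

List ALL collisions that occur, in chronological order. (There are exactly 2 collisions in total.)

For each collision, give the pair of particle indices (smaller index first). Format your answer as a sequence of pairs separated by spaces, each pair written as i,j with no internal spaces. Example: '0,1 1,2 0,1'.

Answer: 0,1 2,3

Derivation:
Collision at t=2/3: particles 0 and 1 swap velocities; positions: p0=16/3 p1=16/3 p2=38/3 p3=14; velocities now: v0=-4 v1=-1 v2=1 v3=0
Collision at t=2: particles 2 and 3 swap velocities; positions: p0=0 p1=4 p2=14 p3=14; velocities now: v0=-4 v1=-1 v2=0 v3=1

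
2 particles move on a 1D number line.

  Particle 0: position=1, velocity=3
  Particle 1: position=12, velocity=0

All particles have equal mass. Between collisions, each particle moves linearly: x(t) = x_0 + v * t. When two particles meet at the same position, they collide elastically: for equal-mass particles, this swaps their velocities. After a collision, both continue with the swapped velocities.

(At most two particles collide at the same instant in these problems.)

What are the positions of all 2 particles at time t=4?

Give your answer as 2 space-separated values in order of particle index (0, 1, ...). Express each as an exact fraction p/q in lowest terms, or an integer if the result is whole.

Answer: 12 13

Derivation:
Collision at t=11/3: particles 0 and 1 swap velocities; positions: p0=12 p1=12; velocities now: v0=0 v1=3
Advance to t=4 (no further collisions before then); velocities: v0=0 v1=3; positions = 12 13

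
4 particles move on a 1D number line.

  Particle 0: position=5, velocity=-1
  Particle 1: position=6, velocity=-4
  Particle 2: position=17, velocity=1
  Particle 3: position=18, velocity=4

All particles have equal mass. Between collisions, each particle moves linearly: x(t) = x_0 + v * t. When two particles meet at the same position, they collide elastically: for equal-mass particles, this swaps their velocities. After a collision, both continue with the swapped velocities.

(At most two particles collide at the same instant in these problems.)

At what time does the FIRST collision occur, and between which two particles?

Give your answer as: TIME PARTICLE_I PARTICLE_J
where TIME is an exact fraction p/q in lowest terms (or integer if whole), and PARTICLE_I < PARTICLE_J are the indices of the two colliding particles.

Pair (0,1): pos 5,6 vel -1,-4 -> gap=1, closing at 3/unit, collide at t=1/3
Pair (1,2): pos 6,17 vel -4,1 -> not approaching (rel speed -5 <= 0)
Pair (2,3): pos 17,18 vel 1,4 -> not approaching (rel speed -3 <= 0)
Earliest collision: t=1/3 between 0 and 1

Answer: 1/3 0 1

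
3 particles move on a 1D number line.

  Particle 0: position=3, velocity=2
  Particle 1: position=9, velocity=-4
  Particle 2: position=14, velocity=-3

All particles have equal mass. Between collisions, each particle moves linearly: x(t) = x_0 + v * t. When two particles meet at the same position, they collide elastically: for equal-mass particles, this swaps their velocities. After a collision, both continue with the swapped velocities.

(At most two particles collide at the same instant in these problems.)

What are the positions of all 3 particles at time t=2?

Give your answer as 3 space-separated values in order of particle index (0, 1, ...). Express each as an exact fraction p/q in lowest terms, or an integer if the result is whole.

Answer: 1 7 8

Derivation:
Collision at t=1: particles 0 and 1 swap velocities; positions: p0=5 p1=5 p2=11; velocities now: v0=-4 v1=2 v2=-3
Advance to t=2 (no further collisions before then); velocities: v0=-4 v1=2 v2=-3; positions = 1 7 8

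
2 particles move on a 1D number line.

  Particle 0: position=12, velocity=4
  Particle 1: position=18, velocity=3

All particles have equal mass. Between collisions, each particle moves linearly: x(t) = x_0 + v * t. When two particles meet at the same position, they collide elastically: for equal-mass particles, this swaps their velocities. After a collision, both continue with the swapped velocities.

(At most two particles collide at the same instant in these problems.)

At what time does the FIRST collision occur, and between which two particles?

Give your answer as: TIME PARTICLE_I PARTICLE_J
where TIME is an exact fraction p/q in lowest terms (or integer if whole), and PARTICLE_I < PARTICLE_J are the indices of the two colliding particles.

Answer: 6 0 1

Derivation:
Pair (0,1): pos 12,18 vel 4,3 -> gap=6, closing at 1/unit, collide at t=6
Earliest collision: t=6 between 0 and 1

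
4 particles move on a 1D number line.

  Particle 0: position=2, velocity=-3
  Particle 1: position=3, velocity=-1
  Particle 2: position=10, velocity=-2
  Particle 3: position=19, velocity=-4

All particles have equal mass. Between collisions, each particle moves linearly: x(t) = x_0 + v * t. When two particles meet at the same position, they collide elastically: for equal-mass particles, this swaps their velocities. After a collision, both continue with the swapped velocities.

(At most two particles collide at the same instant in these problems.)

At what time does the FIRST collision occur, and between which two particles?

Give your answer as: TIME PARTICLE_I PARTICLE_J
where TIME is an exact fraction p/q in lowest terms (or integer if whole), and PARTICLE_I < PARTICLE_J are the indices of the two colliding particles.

Pair (0,1): pos 2,3 vel -3,-1 -> not approaching (rel speed -2 <= 0)
Pair (1,2): pos 3,10 vel -1,-2 -> gap=7, closing at 1/unit, collide at t=7
Pair (2,3): pos 10,19 vel -2,-4 -> gap=9, closing at 2/unit, collide at t=9/2
Earliest collision: t=9/2 between 2 and 3

Answer: 9/2 2 3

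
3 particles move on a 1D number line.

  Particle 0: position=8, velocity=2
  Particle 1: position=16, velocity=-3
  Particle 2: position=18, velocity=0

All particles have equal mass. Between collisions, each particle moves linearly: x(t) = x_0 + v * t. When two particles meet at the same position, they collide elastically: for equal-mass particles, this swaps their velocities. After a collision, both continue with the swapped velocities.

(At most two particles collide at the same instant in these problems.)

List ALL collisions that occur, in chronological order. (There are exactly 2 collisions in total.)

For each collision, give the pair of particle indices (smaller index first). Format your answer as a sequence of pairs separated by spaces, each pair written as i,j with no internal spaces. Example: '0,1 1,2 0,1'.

Collision at t=8/5: particles 0 and 1 swap velocities; positions: p0=56/5 p1=56/5 p2=18; velocities now: v0=-3 v1=2 v2=0
Collision at t=5: particles 1 and 2 swap velocities; positions: p0=1 p1=18 p2=18; velocities now: v0=-3 v1=0 v2=2

Answer: 0,1 1,2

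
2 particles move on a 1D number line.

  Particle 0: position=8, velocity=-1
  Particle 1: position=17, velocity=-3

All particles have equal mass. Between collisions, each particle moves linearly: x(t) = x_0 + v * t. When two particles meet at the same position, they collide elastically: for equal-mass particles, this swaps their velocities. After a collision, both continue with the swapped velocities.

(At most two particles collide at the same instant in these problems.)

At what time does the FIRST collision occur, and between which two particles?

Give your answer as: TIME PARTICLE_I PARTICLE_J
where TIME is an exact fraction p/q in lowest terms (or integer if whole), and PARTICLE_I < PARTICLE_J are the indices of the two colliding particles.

Pair (0,1): pos 8,17 vel -1,-3 -> gap=9, closing at 2/unit, collide at t=9/2
Earliest collision: t=9/2 between 0 and 1

Answer: 9/2 0 1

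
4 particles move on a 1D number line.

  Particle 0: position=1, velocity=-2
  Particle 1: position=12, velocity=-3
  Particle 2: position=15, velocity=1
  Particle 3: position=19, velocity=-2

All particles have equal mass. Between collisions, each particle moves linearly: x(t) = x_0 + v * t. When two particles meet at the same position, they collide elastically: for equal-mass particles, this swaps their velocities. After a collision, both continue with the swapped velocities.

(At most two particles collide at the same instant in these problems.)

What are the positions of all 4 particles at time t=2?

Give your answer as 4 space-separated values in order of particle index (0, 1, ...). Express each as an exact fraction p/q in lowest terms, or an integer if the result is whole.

Answer: -3 6 15 17

Derivation:
Collision at t=4/3: particles 2 and 3 swap velocities; positions: p0=-5/3 p1=8 p2=49/3 p3=49/3; velocities now: v0=-2 v1=-3 v2=-2 v3=1
Advance to t=2 (no further collisions before then); velocities: v0=-2 v1=-3 v2=-2 v3=1; positions = -3 6 15 17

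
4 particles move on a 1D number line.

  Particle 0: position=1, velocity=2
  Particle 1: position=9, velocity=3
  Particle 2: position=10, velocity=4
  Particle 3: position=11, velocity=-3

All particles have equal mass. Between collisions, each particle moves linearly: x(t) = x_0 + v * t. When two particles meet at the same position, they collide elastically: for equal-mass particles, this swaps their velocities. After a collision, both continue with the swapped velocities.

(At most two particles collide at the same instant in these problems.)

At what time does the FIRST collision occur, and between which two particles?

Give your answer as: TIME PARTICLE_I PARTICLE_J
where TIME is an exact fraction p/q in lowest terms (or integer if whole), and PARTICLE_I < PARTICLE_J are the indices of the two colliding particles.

Answer: 1/7 2 3

Derivation:
Pair (0,1): pos 1,9 vel 2,3 -> not approaching (rel speed -1 <= 0)
Pair (1,2): pos 9,10 vel 3,4 -> not approaching (rel speed -1 <= 0)
Pair (2,3): pos 10,11 vel 4,-3 -> gap=1, closing at 7/unit, collide at t=1/7
Earliest collision: t=1/7 between 2 and 3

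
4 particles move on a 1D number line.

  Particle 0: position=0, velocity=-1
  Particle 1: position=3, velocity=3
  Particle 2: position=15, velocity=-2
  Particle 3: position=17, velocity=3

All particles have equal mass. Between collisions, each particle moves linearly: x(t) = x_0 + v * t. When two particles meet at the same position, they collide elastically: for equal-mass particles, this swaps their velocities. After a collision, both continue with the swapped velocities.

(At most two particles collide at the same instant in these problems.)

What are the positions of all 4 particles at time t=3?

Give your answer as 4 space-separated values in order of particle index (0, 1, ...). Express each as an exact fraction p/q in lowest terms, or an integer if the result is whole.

Answer: -3 9 12 26

Derivation:
Collision at t=12/5: particles 1 and 2 swap velocities; positions: p0=-12/5 p1=51/5 p2=51/5 p3=121/5; velocities now: v0=-1 v1=-2 v2=3 v3=3
Advance to t=3 (no further collisions before then); velocities: v0=-1 v1=-2 v2=3 v3=3; positions = -3 9 12 26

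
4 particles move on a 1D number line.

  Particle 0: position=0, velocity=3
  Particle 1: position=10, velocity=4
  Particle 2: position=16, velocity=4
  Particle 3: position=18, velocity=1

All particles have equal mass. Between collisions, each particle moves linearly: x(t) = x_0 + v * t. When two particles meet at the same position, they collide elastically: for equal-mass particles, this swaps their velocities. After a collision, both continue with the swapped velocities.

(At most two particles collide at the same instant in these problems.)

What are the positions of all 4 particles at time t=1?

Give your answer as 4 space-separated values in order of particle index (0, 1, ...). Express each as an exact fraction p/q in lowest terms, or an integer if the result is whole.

Collision at t=2/3: particles 2 and 3 swap velocities; positions: p0=2 p1=38/3 p2=56/3 p3=56/3; velocities now: v0=3 v1=4 v2=1 v3=4
Advance to t=1 (no further collisions before then); velocities: v0=3 v1=4 v2=1 v3=4; positions = 3 14 19 20

Answer: 3 14 19 20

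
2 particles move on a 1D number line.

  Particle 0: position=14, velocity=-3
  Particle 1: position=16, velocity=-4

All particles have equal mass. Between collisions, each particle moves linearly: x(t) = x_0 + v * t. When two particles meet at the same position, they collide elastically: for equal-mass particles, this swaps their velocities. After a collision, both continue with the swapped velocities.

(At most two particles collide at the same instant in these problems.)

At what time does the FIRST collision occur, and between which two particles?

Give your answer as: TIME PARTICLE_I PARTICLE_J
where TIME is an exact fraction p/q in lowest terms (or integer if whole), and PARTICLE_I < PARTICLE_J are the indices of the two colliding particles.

Pair (0,1): pos 14,16 vel -3,-4 -> gap=2, closing at 1/unit, collide at t=2
Earliest collision: t=2 between 0 and 1

Answer: 2 0 1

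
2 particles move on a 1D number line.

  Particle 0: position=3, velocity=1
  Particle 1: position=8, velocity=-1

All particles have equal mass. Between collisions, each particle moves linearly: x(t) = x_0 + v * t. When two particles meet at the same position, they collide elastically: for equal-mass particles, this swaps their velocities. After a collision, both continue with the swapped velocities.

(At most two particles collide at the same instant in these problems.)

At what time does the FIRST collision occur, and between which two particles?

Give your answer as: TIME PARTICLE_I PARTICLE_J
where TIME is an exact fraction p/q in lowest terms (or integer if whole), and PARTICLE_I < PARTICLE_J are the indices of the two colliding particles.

Answer: 5/2 0 1

Derivation:
Pair (0,1): pos 3,8 vel 1,-1 -> gap=5, closing at 2/unit, collide at t=5/2
Earliest collision: t=5/2 between 0 and 1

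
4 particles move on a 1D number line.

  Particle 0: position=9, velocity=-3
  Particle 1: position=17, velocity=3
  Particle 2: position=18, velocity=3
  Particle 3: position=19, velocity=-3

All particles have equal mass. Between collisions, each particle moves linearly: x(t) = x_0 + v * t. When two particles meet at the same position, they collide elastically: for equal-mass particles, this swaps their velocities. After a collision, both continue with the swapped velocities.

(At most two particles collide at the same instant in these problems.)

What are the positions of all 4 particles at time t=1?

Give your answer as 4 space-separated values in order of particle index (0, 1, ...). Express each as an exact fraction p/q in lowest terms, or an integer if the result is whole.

Collision at t=1/6: particles 2 and 3 swap velocities; positions: p0=17/2 p1=35/2 p2=37/2 p3=37/2; velocities now: v0=-3 v1=3 v2=-3 v3=3
Collision at t=1/3: particles 1 and 2 swap velocities; positions: p0=8 p1=18 p2=18 p3=19; velocities now: v0=-3 v1=-3 v2=3 v3=3
Advance to t=1 (no further collisions before then); velocities: v0=-3 v1=-3 v2=3 v3=3; positions = 6 16 20 21

Answer: 6 16 20 21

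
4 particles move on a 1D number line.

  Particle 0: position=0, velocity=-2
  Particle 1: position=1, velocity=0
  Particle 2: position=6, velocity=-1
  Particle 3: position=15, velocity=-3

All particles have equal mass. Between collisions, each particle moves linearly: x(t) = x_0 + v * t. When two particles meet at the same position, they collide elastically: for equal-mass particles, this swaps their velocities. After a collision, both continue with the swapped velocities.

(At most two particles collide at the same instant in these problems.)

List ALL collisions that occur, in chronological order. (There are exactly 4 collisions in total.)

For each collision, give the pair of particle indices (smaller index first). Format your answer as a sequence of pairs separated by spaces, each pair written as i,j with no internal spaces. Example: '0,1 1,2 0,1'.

Answer: 2,3 1,2 2,3 0,1

Derivation:
Collision at t=9/2: particles 2 and 3 swap velocities; positions: p0=-9 p1=1 p2=3/2 p3=3/2; velocities now: v0=-2 v1=0 v2=-3 v3=-1
Collision at t=14/3: particles 1 and 2 swap velocities; positions: p0=-28/3 p1=1 p2=1 p3=4/3; velocities now: v0=-2 v1=-3 v2=0 v3=-1
Collision at t=5: particles 2 and 3 swap velocities; positions: p0=-10 p1=0 p2=1 p3=1; velocities now: v0=-2 v1=-3 v2=-1 v3=0
Collision at t=15: particles 0 and 1 swap velocities; positions: p0=-30 p1=-30 p2=-9 p3=1; velocities now: v0=-3 v1=-2 v2=-1 v3=0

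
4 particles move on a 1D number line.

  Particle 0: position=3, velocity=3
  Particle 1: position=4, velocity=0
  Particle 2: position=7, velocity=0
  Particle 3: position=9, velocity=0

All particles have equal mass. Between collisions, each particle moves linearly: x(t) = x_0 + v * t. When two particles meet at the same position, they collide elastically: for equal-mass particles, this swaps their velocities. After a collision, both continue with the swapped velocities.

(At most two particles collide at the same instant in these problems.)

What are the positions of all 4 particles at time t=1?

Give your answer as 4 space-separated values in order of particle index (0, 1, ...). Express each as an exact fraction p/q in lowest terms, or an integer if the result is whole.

Answer: 4 6 7 9

Derivation:
Collision at t=1/3: particles 0 and 1 swap velocities; positions: p0=4 p1=4 p2=7 p3=9; velocities now: v0=0 v1=3 v2=0 v3=0
Advance to t=1 (no further collisions before then); velocities: v0=0 v1=3 v2=0 v3=0; positions = 4 6 7 9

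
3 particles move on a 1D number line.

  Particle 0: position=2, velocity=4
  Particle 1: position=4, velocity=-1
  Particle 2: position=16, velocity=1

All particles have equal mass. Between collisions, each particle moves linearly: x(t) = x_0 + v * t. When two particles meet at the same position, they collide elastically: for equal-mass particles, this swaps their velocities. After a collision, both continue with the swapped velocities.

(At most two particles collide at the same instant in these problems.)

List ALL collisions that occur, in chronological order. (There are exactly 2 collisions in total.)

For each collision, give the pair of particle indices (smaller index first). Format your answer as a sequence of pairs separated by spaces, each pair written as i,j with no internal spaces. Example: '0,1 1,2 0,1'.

Collision at t=2/5: particles 0 and 1 swap velocities; positions: p0=18/5 p1=18/5 p2=82/5; velocities now: v0=-1 v1=4 v2=1
Collision at t=14/3: particles 1 and 2 swap velocities; positions: p0=-2/3 p1=62/3 p2=62/3; velocities now: v0=-1 v1=1 v2=4

Answer: 0,1 1,2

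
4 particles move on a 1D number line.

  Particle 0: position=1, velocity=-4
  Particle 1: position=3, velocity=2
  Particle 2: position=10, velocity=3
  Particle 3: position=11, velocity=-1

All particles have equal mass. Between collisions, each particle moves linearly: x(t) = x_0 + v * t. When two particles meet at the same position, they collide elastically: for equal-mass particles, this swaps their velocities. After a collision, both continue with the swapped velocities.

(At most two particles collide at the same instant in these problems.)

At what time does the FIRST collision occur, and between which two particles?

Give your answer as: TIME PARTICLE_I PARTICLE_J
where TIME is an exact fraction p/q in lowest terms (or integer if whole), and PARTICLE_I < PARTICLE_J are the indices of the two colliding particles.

Pair (0,1): pos 1,3 vel -4,2 -> not approaching (rel speed -6 <= 0)
Pair (1,2): pos 3,10 vel 2,3 -> not approaching (rel speed -1 <= 0)
Pair (2,3): pos 10,11 vel 3,-1 -> gap=1, closing at 4/unit, collide at t=1/4
Earliest collision: t=1/4 between 2 and 3

Answer: 1/4 2 3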